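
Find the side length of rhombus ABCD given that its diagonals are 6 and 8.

The diagonals of a rhombus bisect each other at right angles.
Half-diagonals: 6/2 = 3 and 8/2 = 4
side = sqrt(3^2 + 4^2)
side = sqrt(9 + 16)
side = sqrt(25) = 5

5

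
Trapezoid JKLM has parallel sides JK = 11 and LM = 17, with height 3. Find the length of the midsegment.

midsegment = (11 + 17) / 2 = 28 / 2 = 14

14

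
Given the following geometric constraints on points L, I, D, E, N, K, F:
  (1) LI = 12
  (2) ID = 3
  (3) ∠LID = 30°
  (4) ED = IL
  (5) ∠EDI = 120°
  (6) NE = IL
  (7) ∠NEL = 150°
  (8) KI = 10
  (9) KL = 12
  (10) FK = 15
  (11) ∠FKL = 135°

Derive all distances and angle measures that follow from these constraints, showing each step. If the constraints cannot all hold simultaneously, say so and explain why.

The constraints are consistent.

From the given relations:
  ED = IL = 12
  NE = IL = 12

Step 1: From LI = 12, ID = 3, and ∠LID = 30°, by the law of cosines:
  LD² = LI² + ID² - 2·LI·ID·cos(30°) = 144 + 9 - 62.35 = 90.65
  LD ≈ 9.52

Step 2: From LK = 12, KF = 15, and ∠LKF = 135°, by the law of cosines:
  LF² = LK² + KF² - 2·LK·KF·cos(135°) = 144 + 225 + 254.6 = 623.6
  LF ≈ 24.97

Step 3: From ID = 3, DE = 12, and ∠IDE = 120°, by the law of cosines:
  IE² = ID² + DE² - 2·ID·DE·cos(120°) = 9 + 144 + 36 = 189
  IE = 3·√21

Step 4: From LI = 12, LK = 12, IK = 10, by the inverse law of cosines:
  cos(∠ILK) = (LI² + LK² - IK²) / (2·LI·LK)
  ∠ILK = 49.25°

Step 5: From IK = 10, IL = 12, KL = 12, by the inverse law of cosines:
  cos(∠KIL) = (IK² + IL² - KL²) / (2·IK·IL)
  ∠KIL = 65.38°

Step 6: From KI = 10, KL = 12, IL = 12, by the inverse law of cosines:
  cos(∠IKL) = (KI² + KL² - IL²) / (2·KI·KL)
  ∠IKL = 65.38°

Step 7: From LD = 9.52, LI = 12, DI = 3, by the inverse law of cosines:
  cos(∠DLI) = (LD² + LI² - DI²) / (2·LD·LI)
  ∠DLI = 9.06°

Step 8: From LF = 24.97, LK = 12, FK = 15, by the inverse law of cosines:
  cos(∠FLK) = (LF² + LK² - FK²) / (2·LF·LK)
  ∠FLK = 25.14°

Step 9: From ID = 3, IE = 3·√21, DE = 12, by the inverse law of cosines:
  cos(∠DIE) = (ID² + IE² - DE²) / (2·ID·IE)
  ∠DIE = 49.11°

Step 10: From DI = 3, DL = 9.52, IL = 12, by the inverse law of cosines:
  cos(∠IDL) = (DI² + DL² - IL²) / (2·DI·DL)
  ∠IDL = 140.94°

Step 11: From ED = 12, EI = 3·√21, DI = 3, by the inverse law of cosines:
  cos(∠DEI) = (ED² + EI² - DI²) / (2·ED·EI)
  ∠DEI = 10.89°

Step 12: From FK = 15, FL = 24.97, KL = 12, by the inverse law of cosines:
  cos(∠KFL) = (FK² + FL² - KL²) / (2·FK·FL)
  ∠KFL = 19.86°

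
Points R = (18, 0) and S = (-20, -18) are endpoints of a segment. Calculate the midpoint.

The midpoint is the average of the coordinates:
x: (18 + -20)/2 = -1
y: (0 + -18)/2 = -9
Midpoint = (-1, -9)

(-1, -9)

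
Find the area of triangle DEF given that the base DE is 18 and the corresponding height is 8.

A triangle's area is half the area of a rectangle with the same base and height.
Area = (1/2) * 18 * 8 = 72.

72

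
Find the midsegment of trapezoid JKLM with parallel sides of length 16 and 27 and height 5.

The midsegment (median) of a trapezoid connects the midpoints of the non-parallel sides.
Its length is the average of the two bases: (16 + 27) / 2 = 43/2.

43/2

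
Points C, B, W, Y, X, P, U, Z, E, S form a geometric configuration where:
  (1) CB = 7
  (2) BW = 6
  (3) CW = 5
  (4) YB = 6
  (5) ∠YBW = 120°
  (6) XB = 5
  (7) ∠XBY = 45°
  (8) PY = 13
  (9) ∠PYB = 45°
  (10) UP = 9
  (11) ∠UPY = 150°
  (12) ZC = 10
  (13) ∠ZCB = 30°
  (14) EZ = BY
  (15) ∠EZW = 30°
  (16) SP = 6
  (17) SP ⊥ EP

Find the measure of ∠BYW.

Step 1: By the law of cosines on triangle YBW: YW² = 6² + 6² − 2·6·6·cos(120°) = 108, so YW = 6·√3.
Step 2: By the inverse law of cosines on triangle BYW: cos(∠BYW) = (6² + (6·√3)² − 6²) / (2·6·6·√3) = 108/124.71 = 0.866, so ∠BYW = 30°.

Therefore, the measure of angle ∠BYW = 30°.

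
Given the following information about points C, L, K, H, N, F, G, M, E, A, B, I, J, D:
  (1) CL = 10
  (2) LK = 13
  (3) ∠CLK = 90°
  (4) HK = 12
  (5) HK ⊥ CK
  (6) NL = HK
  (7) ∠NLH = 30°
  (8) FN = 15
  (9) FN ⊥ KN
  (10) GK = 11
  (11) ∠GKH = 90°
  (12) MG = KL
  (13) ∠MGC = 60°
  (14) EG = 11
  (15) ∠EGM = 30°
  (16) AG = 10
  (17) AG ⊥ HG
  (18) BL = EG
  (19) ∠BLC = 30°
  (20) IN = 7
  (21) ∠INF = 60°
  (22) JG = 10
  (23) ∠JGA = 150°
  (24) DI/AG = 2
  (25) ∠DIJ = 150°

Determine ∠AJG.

Step 1: By the law of cosines on triangle JGA: JA² = 10² + 10² − 2·10·10·cos(150°) = 373.21, so JA ≈ 19.32.
Step 2: By the inverse law of cosines on triangle AJG: cos(∠AJG) = (19.32² + 10² − 10²) / (2·19.32·10) = 373.21/386.37 = 0.9659, so ∠AJG = 15°.

Therefore, the measure of angle ∠AJG = 15°.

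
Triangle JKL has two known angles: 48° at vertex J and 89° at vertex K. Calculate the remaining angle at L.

By the triangle angle sum property, the three interior angles of any triangle add up to 180°.
We know angle J = 48° and angle K = 89°, so their sum is 137°.
Therefore angle L = 180° - 137° = 43°.

43 degrees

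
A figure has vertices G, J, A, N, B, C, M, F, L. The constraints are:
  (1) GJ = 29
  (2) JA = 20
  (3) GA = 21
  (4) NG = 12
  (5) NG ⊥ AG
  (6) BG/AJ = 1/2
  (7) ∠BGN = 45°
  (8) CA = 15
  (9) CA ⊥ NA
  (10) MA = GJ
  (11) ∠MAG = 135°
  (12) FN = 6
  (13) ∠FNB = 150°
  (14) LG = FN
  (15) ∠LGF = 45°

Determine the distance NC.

Step 1: By the law of cosines on triangle NGA: NA² = 12² + 21² − 2·12·21·cos(90°) = 585, so NA = 3·√65.
Step 2: By the law of cosines on triangle NAC: NC² = (3·√65)² + 15² − 2·3·√65·15·cos(90°) = 810, so NC = 9·√10.

Therefore, the length of NC = 9·√10.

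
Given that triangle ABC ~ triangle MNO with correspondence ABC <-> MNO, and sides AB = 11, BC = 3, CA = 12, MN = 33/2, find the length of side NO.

Since the triangles are similar, the ratio of corresponding sides is constant.
Scale factor k = MN / AB = 33/2 / 11 = 3/2
NO = k * BC = 3/2 * 3 = 9/2

9/2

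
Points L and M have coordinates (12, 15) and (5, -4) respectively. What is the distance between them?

The horizontal distance is |5 - 12| = 7 and the vertical distance is |-4 - 15| = 19.
By the Pythagorean theorem, d = sqrt(7^2 + 19^2) = sqrt(410).

sqrt(410)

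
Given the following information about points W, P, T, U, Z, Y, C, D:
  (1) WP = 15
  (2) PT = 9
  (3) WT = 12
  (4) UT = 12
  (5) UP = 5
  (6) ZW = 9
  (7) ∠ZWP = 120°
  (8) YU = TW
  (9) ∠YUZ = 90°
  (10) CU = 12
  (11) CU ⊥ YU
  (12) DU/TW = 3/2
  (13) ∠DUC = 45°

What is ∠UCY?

From the given relations: YU = TW = 12.
Step 1: By the law of cosines on triangle CUY: CY² = 12² + 12² − 2·12·12·cos(90°) = 288, so CY = 12·√2.
Step 2: By the inverse law of cosines on triangle UCY: cos(∠UCY) = (12² + (12·√2)² − 12²) / (2·12·12·√2) = 288/407.29 = 0.7071, so ∠UCY = 45°.

Therefore, the measure of angle ∠UCY = 45°.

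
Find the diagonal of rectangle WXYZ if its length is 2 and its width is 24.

Using the Pythagorean theorem:
d² = 2² + 24² = 4 + 576 = 580
d = sqrt(580) = 2*sqrt(145)

2*sqrt(145)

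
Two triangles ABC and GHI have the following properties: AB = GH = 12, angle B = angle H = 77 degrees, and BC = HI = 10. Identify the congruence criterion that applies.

The given information provides:
AB = GH = 12, angle B = angle H = 77 degrees, and BC = HI = 10
This matches the SAS congruence theorem.
Two pairs of corresponding sides and the included angle are equal (Side-Angle-Side).

SAS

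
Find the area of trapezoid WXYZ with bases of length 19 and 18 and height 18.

Area of a trapezoid = (base1 + base2) * height / 2
Area = (19 + 18) * 18 / 2
Area = 37 * 18 / 2
Area = 666 / 2
Area = 333

333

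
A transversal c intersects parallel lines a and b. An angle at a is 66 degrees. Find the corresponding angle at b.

Corresponding angles formed by parallel lines and a transversal are equal.
The given angle is 66 degrees.
The corresponding angle = 66 degrees.

66 degrees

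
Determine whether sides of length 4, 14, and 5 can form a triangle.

The longest side is 14. The other two sides sum to 4 + 5 = 9.
Since 9 ≤ 14, the two shorter sides cannot reach around to close the triangle.

No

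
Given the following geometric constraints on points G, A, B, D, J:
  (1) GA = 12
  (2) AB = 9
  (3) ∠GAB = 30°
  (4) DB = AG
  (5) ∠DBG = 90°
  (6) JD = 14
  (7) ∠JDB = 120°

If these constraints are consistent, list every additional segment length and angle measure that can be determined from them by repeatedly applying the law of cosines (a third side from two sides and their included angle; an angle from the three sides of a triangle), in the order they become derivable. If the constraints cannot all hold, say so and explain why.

The constraints are consistent. Derivable facts, in order:
After 1 step:
- BJ = 2·√127
- GB ≈ 6.16
After 2 steps:
- GD ≈ 13.49
- ∠ABG = 103.06°
- ∠AGB = 46.94°
- ∠BJD = 27.46°
- ∠DBJ = 32.54°
After 3 steps:
- ∠BDG = 27.17°
- ∠BGD = 62.83°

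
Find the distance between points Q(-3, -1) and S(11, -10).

The horizontal distance is |11 - -3| = 14 and the vertical distance is |-10 - -1| = 9.
By the Pythagorean theorem, d = sqrt(14^2 + 9^2) = sqrt(277).

sqrt(277)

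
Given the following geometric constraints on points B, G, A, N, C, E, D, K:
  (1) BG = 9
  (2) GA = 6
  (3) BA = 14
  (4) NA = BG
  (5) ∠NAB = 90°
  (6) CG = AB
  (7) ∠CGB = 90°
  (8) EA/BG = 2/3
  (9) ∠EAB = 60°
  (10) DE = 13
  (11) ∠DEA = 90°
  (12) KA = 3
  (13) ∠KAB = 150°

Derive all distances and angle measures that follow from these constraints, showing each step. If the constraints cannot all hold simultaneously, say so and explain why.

The constraints are consistent.

From the given relations:
  NA = BG = 9
  CG = AB = 14
  EA = 2/3·BG = 2/3·9 = 6

Step 1: From BA = 14, AN = 9, and ∠BAN = 90°, by the law of cosines:
  BN² = BA² + AN² - 2·BA·AN·cos(90°) = 196 + 81 - 0 = 277
  BN ≈ 16.64

Step 2: From BG = 9, GC = 14, and ∠BGC = 90°, by the law of cosines:
  BC² = BG² + GC² - 2·BG·GC·cos(90°) = 81 + 196 - 0 = 277
  BC ≈ 16.64

Step 3: From BA = 14, AE = 6, and ∠BAE = 60°, by the law of cosines:
  BE² = BA² + AE² - 2·BA·AE·cos(60°) = 196 + 36 - 84 = 148
  BE = 2·√37

Step 4: From BA = 14, AK = 3, and ∠BAK = 150°, by the law of cosines:
  BK² = BA² + AK² - 2·BA·AK·cos(150°) = 196 + 9 + 72.75 = 277.7
  BK ≈ 16.67

Step 5: From AE = 6, ED = 13, and ∠AED = 90°, by the law of cosines:
  AD² = AE² + ED² - 2·AE·ED·cos(90°) = 36 + 169 - 0 = 205
  AD ≈ 14.32

Step 6: From BA = 14, BG = 9, AG = 6, by the inverse law of cosines:
  cos(∠ABG) = (BA² + BG² - AG²) / (2·BA·BG)
  ∠ABG = 16.99°

Step 7: From GA = 6, GB = 9, AB = 14, by the inverse law of cosines:
  cos(∠AGB) = (GA² + GB² - AB²) / (2·GA·GB)
  ∠AGB = 137.01°

Step 8: From AB = 14, AG = 6, BG = 9, by the inverse law of cosines:
  cos(∠BAG) = (AB² + AG² - BG²) / (2·AB·AG)
  ∠BAG = 26°

Step 9: From BA = 14, BE = 2·√37, AE = 6, by the inverse law of cosines:
  cos(∠ABE) = (BA² + BE² - AE²) / (2·BA·BE)
  ∠ABE = 25.28°

Step 10: From BA = 14, BK = 16.67, AK = 3, by the inverse law of cosines:
  cos(∠ABK) = (BA² + BK² - AK²) / (2·BA·BK)
  ∠ABK = 5.16°

Step 11: From BA = 14, BN = 16.64, AN = 9, by the inverse law of cosines:
  cos(∠ABN) = (BA² + BN² - AN²) / (2·BA·BN)
  ∠ABN = 32.74°

Step 12: From BC = 16.64, BG = 9, CG = 14, by the inverse law of cosines:
  cos(∠CBG) = (BC² + BG² - CG²) / (2·BC·BG)
  ∠CBG = 57.26°

Step 13: From AD = 14.32, AE = 6, DE = 13, by the inverse law of cosines:
  cos(∠DAE) = (AD² + AE² - DE²) / (2·AD·AE)
  ∠DAE = 65.22°

Step 14: From NA = 9, NB = 16.64, AB = 14, by the inverse law of cosines:
  cos(∠ANB) = (NA² + NB² - AB²) / (2·NA·NB)
  ∠ANB = 57.26°

Step 15: From CB = 16.64, CG = 14, BG = 9, by the inverse law of cosines:
  cos(∠BCG) = (CB² + CG² - BG²) / (2·CB·CG)
  ∠BCG = 32.74°

Step 16: From EA = 6, EB = 2·√37, AB = 14, by the inverse law of cosines:
  cos(∠AEB) = (EA² + EB² - AB²) / (2·EA·EB)
  ∠AEB = 94.72°

Step 17: From DA = 14.32, DE = 13, AE = 6, by the inverse law of cosines:
  cos(∠ADE) = (DA² + DE² - AE²) / (2·DA·DE)
  ∠ADE = 24.78°

Step 18: From KA = 3, KB = 16.67, AB = 14, by the inverse law of cosines:
  cos(∠AKB) = (KA² + KB² - AB²) / (2·KA·KB)
  ∠AKB = 24.84°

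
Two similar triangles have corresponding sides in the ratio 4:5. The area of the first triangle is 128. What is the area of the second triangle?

For similar figures, the area ratio equals the square of the side ratio.
Side ratio (the first triangle to the second triangle) = 4:5, so area ratio = 4^2:5^2 = 16:25.
If the area of the first triangle is 128, then the area of the second triangle = 128 * (25/16) = 200.

200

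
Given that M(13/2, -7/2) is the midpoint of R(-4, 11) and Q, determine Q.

Using the midpoint formula: M = ((x1 + x2)/2, (y1 + y2)/2)
We know M = (13/2, -7/2) and R = (-4, 11)
For x: 13/2 = (-4 + x2)/2, so x2 = 2*13/2 - -4 = 17
For y: -7/2 = (11 + y2)/2, so y2 = 2*-7/2 - 11 = -18
Q = (17, -18)

(17, -18)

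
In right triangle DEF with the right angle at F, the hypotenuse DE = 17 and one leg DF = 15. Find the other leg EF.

EF = sqrt(17^2 - 15^2) = sqrt(64) = 8

8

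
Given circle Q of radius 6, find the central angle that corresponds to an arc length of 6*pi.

θ = 360 × 6*pi / (2π × 6) = 180° (rearranging arc length formula).

180°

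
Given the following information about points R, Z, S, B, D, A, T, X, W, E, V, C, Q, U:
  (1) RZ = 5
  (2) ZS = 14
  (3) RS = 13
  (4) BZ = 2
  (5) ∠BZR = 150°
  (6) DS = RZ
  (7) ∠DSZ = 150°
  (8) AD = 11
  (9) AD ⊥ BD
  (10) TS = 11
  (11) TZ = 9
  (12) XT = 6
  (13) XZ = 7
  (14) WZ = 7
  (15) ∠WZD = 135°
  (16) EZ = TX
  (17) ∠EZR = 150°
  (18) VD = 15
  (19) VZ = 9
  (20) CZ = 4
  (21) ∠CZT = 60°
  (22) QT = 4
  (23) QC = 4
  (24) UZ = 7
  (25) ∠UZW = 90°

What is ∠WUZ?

Step 1: By the law of cosines on triangle UZW: UW² = 7² + 7² − 2·7·7·cos(90°) = 98, so UW = 7·√2.
Step 2: By the inverse law of cosines on triangle WUZ: cos(∠WUZ) = ((7·√2)² + 7² − 7²) / (2·7·√2·7) = 98/138.59 = 0.7071, so ∠WUZ = 45°.

Therefore, the measure of angle ∠WUZ = 45°.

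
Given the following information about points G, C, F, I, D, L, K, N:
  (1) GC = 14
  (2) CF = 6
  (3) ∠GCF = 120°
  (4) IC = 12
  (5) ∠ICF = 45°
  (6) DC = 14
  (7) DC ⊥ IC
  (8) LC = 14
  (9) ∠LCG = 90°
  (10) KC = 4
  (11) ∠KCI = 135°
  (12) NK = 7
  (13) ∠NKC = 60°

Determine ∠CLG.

Step 1: By the law of cosines on triangle LCG: LG² = 14² + 14² − 2·14·14·cos(90°) = 392, so LG = 14·√2.
Step 2: By the inverse law of cosines on triangle CLG: cos(∠CLG) = (14² + (14·√2)² − 14²) / (2·14·14·√2) = 392/554.37 = 0.7071, so ∠CLG = 45°.

Therefore, the measure of angle ∠CLG = 45°.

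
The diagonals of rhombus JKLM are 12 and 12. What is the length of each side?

In a rhombus, the diagonals bisect each other perpendicularly, creating four congruent right triangles.
Each triangle has legs 6 (half of 12) and 6 (half of 12).
The hypotenuse of each right triangle is a side of the rhombus:
side = sqrt(6^2 + 6^2) = sqrt(72) = 6*sqrt(2)

6*sqrt(2)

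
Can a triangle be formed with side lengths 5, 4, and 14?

Check the triangle inequality: 5 + 4 = 9 ≤ 14.
Since the sum of two sides does not exceed the third, no triangle can be formed.

No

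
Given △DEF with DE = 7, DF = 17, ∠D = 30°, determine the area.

When two sides and the included angle are known, the area formula is (1/2)ab sin(C).
The height from one side to the opposite vertex is 17 sin(30°) = 17/2.
Area = (1/2) * 7 * 17/2 = 119/4.

119/4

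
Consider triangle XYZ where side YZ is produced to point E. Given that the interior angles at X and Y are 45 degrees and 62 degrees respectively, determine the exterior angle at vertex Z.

By the exterior angle theorem, an exterior angle of a triangle equals the sum of the two remote interior angles.
Exterior angle = angle X + angle Y
Exterior angle = 45 + 62 = 107 degrees

107 degrees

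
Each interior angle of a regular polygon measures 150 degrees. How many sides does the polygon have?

Each interior angle of a regular n-gon is (n - 2) * 180 / n.
Setting this equal to 150:
(n - 2) * 180 / n = 150
Each exterior angle = 180 - 150 = 30 degrees.
Since exterior angles sum to 360: n = 360 / 30 = 12.

12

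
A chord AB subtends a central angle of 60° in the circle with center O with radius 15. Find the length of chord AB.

Chord = 2(15) sin(30°) = 15

15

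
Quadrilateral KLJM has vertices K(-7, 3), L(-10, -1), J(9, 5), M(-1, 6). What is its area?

The Shoelace formula works by pairing each vertex with the next (cycling back to the first).
For each pair, compute x_i*y_(i+1) - x_(i+1)*y_i:
  (-7*-1 - -10*3) = 37
  (-10*5 - 9*-1) = -41
  (9*6 - -1*5) = 59
  (-1*3 - -7*6) = 39
Taking half the absolute value of the total: Area = (1/2)(94) = 47.

47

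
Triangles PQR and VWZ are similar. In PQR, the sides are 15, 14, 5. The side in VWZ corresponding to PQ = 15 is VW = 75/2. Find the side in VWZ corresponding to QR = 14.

Since the triangles are similar, the ratio of corresponding sides is constant.
Scale factor k = VW / PQ = 75/2 / 15 = 5/2
WZ = k * QR = 5/2 * 14 = 35

35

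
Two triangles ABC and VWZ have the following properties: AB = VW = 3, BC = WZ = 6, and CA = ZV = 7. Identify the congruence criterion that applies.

The given information provides:
AB = VW = 3, BC = WZ = 6, and CA = ZV = 7
This matches the SSS congruence theorem.
All three pairs of corresponding sides are equal (Side-Side-Side).

SSS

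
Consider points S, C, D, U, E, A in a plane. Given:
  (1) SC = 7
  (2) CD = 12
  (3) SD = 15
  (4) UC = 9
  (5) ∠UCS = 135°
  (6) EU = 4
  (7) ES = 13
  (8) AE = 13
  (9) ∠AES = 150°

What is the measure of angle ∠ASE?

Step 1: By the law of cosines on triangle SEA: SA² = 13² + 13² − 2·13·13·cos(150°) = 630.72, so SA ≈ 25.11.
Step 2: By the inverse law of cosines on triangle ASE: cos(∠ASE) = (25.11² + 13² − 13²) / (2·25.11·13) = 630.72/652.97 = 0.9659, so ∠ASE = 15°.

Therefore, the measure of angle ∠ASE = 15°.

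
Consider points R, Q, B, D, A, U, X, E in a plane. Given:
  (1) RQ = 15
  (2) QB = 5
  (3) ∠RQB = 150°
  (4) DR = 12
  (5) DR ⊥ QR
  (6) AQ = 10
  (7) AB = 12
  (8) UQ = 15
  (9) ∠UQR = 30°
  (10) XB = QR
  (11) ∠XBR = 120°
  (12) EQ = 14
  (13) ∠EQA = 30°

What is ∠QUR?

Step 1: By the law of cosines on triangle UQR: UR² = 15² + 15² − 2·15·15·cos(30°) = 60.29, so UR ≈ 7.76.
Step 2: By the inverse law of cosines on triangle QUR: cos(∠QUR) = (15² + 7.76² − 15²) / (2·15·7.76) = 60.29/232.94 = 0.2588, so ∠QUR = 75°.

Therefore, the measure of angle ∠QUR = 75°.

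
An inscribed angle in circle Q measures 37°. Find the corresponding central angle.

The inscribed angle theorem states that a central angle is always twice any inscribed angle that subtends the same arc.
Since the inscribed angle is 37°, the central angle = 2 × 37° = 74°.

74°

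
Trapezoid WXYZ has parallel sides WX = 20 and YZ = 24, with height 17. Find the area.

A trapezoid's area equals the midsegment times the height.
The midsegment is (20 + 24) / 2 = 22.
Area = 22 * 17 = 374.

374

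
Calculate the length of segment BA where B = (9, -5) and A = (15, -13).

The horizontal distance is |15 - 9| = 6 and the vertical distance is |-13 - -5| = 8.
By the Pythagorean theorem, d = sqrt(6^2 + 8^2) = sqrt(100) = 10.

10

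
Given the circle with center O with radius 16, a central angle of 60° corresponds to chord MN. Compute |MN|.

Chord length = 2r sin(θ/2)
= 2 × 16 × sin(60°/2)
= 2 × 16 × sin(30°)
= 16

16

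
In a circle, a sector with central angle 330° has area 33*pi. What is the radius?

The sector covers 330°/360° = 11/12 of the full circle.
Full circle area = 33*pi / 11/12 = 36*pi.
Since full area = πr², we get r² = 36*pi/π = 36, so r = 6.

6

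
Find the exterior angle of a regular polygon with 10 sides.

Each exterior angle of a regular n-gon is 360 / n.
For n = 10: 360 / 10 = 36 degrees.

36 degrees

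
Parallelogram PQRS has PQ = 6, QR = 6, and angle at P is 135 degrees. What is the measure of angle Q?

Consecutive angles are supplementary: angle Q = 180 - 135 = 45 degrees.

45 degrees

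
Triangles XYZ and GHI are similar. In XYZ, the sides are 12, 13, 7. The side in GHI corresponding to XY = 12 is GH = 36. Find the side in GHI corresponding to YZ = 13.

k = 36/12 = 3. HI = 3 * 13 = 39.

39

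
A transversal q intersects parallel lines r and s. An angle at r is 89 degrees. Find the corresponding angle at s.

Corresponding angles formed by parallel lines and a transversal are equal.
The given angle is 89 degrees.
The corresponding angle = 89 degrees.

89 degrees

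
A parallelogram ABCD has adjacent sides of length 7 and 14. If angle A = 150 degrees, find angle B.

Consecutive angles are supplementary: angle B = 180 - 150 = 30 degrees.

30 degrees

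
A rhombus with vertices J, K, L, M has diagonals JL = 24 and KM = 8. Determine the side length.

Half-diagonals are 12 and 4. side = sqrt(12^2 + 4^2) = sqrt(160) = 4*sqrt(10)

4*sqrt(10)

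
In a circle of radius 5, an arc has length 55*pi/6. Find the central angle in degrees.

The full circumference is 2πr = 10*pi.
The arc is 55*pi/6 / 10*pi = 11/12 of the full circle.
So the central angle = 11/12 × 360° = 330°.

330°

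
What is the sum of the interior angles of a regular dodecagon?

The sum of interior angles of an n-sided polygon is (n - 2) * 180.
For n = 12: (12 - 2) * 180 = 10 * 180 = 1800 degrees.

1800 degrees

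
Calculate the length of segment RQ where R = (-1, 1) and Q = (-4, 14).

d = sqrt((-3)^2 + (13)^2) = sqrt(178)

sqrt(178)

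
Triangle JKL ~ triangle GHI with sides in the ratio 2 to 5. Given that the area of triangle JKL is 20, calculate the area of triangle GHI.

The ratio of areas of similar triangles = (side ratio)^2.
Side ratio = 2:5, so area ratio = 4:25.
Area of GHI / Area of JKL = 25/4
Area of GHI = 20 * 25/4 = 125

125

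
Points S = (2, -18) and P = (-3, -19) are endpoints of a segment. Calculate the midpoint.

M = ((x₁ + x₂)/2, (y₁ + y₂)/2)
= ((2 + -3)/2, (-18 + -19)/2)
= (-1/2, -37/2) = (-1/2, -37/2)

(-1/2, -37/2)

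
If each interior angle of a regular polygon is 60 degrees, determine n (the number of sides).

Each interior angle of a regular n-gon is (n - 2) * 180 / n.
Setting this equal to 60:
(n - 2) * 180 / n = 60
Each exterior angle = 180 - 60 = 120 degrees.
Since exterior angles sum to 360: n = 360 / 120 = 3.

3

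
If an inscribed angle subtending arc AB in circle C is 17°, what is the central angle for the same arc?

The inscribed angle theorem states that a central angle is always twice any inscribed angle that subtends the same arc.
Since the inscribed angle is 17°, the central angle = 2 × 17° = 34°.

34°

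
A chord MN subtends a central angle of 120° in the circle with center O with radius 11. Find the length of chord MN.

Chord length = 2r sin(θ/2)
= 2 × 11 × sin(120°/2)
= 2 × 11 × sin(60°)
= 11*sqrt(3)

11*sqrt(3)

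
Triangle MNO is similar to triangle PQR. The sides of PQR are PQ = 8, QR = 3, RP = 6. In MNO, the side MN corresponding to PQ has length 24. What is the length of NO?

k = 24/8 = 3. NO = 3 * 3 = 9.

9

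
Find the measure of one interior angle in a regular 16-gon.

Each interior angle of a regular n-gon is (n - 2) * 180 / n.
For n = 16: (16 - 2) * 180 / 16 = 2520/16 = 315/2 degrees.

315/2 degrees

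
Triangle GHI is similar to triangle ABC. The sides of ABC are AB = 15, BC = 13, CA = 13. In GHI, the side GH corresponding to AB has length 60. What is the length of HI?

Similar triangles have proportional sides. Setting up the proportion:
GH / AB = HI / BC
60 / 15 = HI / 13
HI = 13 * 60 / 15 = 52.

52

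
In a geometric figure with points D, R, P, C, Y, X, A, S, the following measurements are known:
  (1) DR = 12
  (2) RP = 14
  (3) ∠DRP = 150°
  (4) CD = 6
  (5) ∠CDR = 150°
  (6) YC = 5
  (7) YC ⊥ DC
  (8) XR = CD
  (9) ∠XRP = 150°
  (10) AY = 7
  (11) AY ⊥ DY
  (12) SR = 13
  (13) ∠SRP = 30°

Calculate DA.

Step 1: By the law of cosines on triangle DCY: DY² = 6² + 5² − 2·6·5·cos(90°) = 61, so DY = √61.
Step 2: By the law of cosines on triangle DYA: DA² = √61² + 7² − 2·√61·7·cos(90°) = 110, so DA = √110.

Therefore, the length of DA = √110.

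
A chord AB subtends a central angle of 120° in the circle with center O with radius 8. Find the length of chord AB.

Chord length = 2r sin(θ/2)
= 2 × 8 × sin(120°/2)
= 2 × 8 × sin(60°)
= 8*sqrt(3)

8*sqrt(3)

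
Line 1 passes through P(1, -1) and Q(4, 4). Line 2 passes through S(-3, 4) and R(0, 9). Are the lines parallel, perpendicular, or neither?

Slope of line 1: m1 = (4 - -1)/(4 - 1) = 5/3 = 5/3
Slope of line 2: m2 = (9 - 4)/(0 - -3) = 5/3 = 5/3
Since m1 = m2 = 5/3, the lines are parallel.

Parallel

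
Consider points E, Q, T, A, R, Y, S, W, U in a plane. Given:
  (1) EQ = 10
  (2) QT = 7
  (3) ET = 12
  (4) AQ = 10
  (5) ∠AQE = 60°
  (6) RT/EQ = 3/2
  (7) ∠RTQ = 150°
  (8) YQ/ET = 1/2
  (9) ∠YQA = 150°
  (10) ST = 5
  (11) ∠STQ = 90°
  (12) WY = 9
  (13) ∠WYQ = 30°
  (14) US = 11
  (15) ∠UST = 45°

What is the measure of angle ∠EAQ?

Step 1: By the law of cosines on triangle AQE: AE² = 10² + 10² − 2·10·10·cos(60°) = 100, so AE = 10.
Step 2: By the inverse law of cosines on triangle EAQ: cos(∠EAQ) = (10² + 10² − 10²) / (2·10·10) = 100/200 = 0.5, so ∠EAQ = 60°.

Therefore, the measure of angle ∠EAQ = 60°.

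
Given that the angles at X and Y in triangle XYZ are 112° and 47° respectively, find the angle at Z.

By the triangle angle sum property, the three interior angles of any triangle add up to 180°.
We know angle X = 112° and angle Y = 47°, so their sum is 159°.
Therefore angle Z = 180° - 159° = 21°.

21 degrees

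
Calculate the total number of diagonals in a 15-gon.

Total line segments between 15 vertices = C(15,2) = 105.
Subtract the 15 sides: 105 - 15 = 90 diagonals.

90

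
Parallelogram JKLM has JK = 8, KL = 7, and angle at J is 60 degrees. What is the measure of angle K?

In a parallelogram, consecutive angles are supplementary (sum to 180°).
angle K = 180 - angle J
angle K = 180 - 60
angle K = 120 degrees

120 degrees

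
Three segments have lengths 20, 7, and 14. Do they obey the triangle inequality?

Yes.
The triangle inequality requires that the sum of any two sides exceeds the third.
Here 7 + 14 = 21 > 20, so the condition is met.

Yes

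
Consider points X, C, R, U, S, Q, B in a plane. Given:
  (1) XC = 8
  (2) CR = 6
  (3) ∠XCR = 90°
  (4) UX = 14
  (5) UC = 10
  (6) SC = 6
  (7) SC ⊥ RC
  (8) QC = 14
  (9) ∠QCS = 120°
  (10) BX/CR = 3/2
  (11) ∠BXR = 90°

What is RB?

From the given relations: BX = 3/2·CR = 3/2·6 = 9.
Step 1: By the law of cosines on triangle XCR: XR² = 8² + 6² − 2·8·6·cos(90°) = 100, so XR = 10.
Step 2: By the law of cosines on triangle RXB: RB² = 10² + 9² − 2·10·9·cos(90°) = 181, so RB = √181.

Therefore, the length of RB = √181.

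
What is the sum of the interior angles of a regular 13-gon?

The sum of interior angles of an n-sided polygon is (n - 2) * 180.
For n = 13: (13 - 2) * 180 = 11 * 180 = 1980 degrees.

1980 degrees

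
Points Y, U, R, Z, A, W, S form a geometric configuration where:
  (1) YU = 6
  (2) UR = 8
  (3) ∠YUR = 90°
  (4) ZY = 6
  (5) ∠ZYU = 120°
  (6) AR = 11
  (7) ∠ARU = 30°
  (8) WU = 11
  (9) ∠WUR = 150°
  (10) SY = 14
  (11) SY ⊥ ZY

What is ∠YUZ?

Step 1: By the law of cosines on triangle UYZ: UZ² = 6² + 6² − 2·6·6·cos(120°) = 108, so UZ = 6·√3.
Step 2: By the inverse law of cosines on triangle YUZ: cos(∠YUZ) = (6² + (6·√3)² − 6²) / (2·6·6·√3) = 108/124.71 = 0.866, so ∠YUZ = 30°.

Therefore, the measure of angle ∠YUZ = 30°.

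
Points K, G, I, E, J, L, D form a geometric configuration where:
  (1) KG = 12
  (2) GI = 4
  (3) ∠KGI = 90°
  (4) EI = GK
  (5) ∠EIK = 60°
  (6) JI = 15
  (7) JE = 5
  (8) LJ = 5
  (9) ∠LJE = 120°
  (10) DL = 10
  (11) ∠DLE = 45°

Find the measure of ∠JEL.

Step 1: By the law of cosines on triangle EJL: EL² = 5² + 5² − 2·5·5·cos(120°) = 75, so EL = 5·√3.
Step 2: By the inverse law of cosines on triangle JEL: cos(∠JEL) = (5² + (5·√3)² − 5²) / (2·5·5·√3) = 75/86.6 = 0.866, so ∠JEL = 30°.

Therefore, the measure of angle ∠JEL = 30°.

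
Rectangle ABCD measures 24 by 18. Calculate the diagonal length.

A rectangle's diagonal splits it into two right triangles, with the diagonal as the hypotenuse.
By the Pythagorean theorem, d^2 = 24^2 + 18^2 = 900.
Therefore d = sqrt(900) = 30.

30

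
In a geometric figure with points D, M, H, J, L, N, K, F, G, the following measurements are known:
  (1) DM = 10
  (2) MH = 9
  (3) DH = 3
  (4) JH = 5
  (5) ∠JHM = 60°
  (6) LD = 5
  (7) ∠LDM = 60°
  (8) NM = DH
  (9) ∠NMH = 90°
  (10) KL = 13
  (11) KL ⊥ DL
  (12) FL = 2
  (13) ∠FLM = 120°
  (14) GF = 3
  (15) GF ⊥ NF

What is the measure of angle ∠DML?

Step 1: By the law of cosines on triangle MDL: ML² = 10² + 5² − 2·10·5·cos(60°) = 75, so ML = 5·√3.
Step 2: By the inverse law of cosines on triangle DML: cos(∠DML) = (10² + (5·√3)² − 5²) / (2·10·5·√3) = 150/173.21 = 0.866, so ∠DML = 30°.

Therefore, the measure of angle ∠DML = 30°.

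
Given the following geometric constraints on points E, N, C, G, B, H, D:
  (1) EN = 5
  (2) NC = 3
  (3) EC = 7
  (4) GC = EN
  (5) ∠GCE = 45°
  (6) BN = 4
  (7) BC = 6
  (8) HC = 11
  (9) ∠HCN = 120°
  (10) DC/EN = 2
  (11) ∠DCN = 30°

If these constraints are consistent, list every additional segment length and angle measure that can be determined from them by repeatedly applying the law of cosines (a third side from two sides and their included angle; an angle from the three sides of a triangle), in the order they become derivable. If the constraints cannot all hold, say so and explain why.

The constraints are consistent. Derivable facts, in order:
After 1 step:
- EG ≈ 4.95
- ND ≈ 7.55
- NH = √163
- ∠BCN = 36.34°
- ∠BNC = 117.28°
- ∠CBN = 26.38°
- ∠CEN = 21.79°
- ∠CNE = 120°
- ∠ECN = 38.21°
After 2 steps:
- ∠CDN = 11.46°
- ∠CEG = 45.58°
- ∠CGE = 89.42°
- ∠CHN = 11.74°
- ∠CND = 138.54°
- ∠CNH = 48.26°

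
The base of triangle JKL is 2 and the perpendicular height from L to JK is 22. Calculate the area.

A triangle's area is half the area of a rectangle with the same base and height.
Area = (1/2) * 2 * 22 = 22.

22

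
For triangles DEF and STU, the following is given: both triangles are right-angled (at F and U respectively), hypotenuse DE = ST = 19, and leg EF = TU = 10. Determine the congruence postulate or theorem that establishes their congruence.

Consider the given information: both triangles are right-angled (at F and U respectively), hypotenuse DE = ST = 19, and leg EF = TU = 10
This is not SAS or AAS: SAS requires two sides and the included angle between them. AAS requires two angles and a non-included side.
The correct criterion is HL. The hypotenuse and one leg of two right triangles are equal (Hypotenuse-Leg).

HL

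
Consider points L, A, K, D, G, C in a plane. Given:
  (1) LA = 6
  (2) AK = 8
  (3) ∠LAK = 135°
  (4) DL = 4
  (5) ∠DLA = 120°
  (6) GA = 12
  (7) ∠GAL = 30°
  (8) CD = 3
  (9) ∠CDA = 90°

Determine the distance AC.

Step 1: By the law of cosines on triangle DLA: DA² = 4² + 6² − 2·4·6·cos(120°) = 76, so DA = 2·√19.
Step 2: By the law of cosines on triangle ADC: AC² = (2·√19)² + 3² − 2·2·√19·3·cos(90°) = 85, so AC = √85.

Therefore, the length of AC = √85.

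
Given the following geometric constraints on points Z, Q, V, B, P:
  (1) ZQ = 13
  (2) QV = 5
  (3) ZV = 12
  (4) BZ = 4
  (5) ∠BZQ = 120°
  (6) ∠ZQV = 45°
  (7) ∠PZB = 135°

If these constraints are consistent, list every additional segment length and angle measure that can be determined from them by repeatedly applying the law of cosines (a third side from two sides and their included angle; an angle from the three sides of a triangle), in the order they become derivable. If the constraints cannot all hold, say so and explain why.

These constraints are not satisfiable: (1), (2) and (3) fix all three sides of triangle ZQV, so by the law of cosines cos(∠ZQV) = (13² + 5² − 12²) / (2·13·5) = 0.3846, i.e. ∠ZQV ≈ 67.38°, which contradicts (6) ∠ZQV = 45°. No planar figure meets all of them, so nothing further can be derived.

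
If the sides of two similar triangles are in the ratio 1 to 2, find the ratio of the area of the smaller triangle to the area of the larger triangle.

Area ratio = (side ratio)^2 = (1/2)^2 = 1:4.

1:4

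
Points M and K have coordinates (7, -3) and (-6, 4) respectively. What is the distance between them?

The horizontal distance is |-6 - 7| = 13 and the vertical distance is |4 - -3| = 7.
By the Pythagorean theorem, d = sqrt(13^2 + 7^2) = sqrt(218).

sqrt(218)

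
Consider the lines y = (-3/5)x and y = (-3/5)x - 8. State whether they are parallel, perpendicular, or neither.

Slope of line 1: m1 = -3/5
Slope of line 2: m2 = -3/5
m1 = m2, so the lines are parallel.

Parallel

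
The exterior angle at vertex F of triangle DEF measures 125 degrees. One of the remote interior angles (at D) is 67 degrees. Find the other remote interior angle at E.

The exterior angle theorem states that an exterior angle equals the sum of the two non-adjacent interior angles.
So 125 = 67 + angle E, which gives angle E = 125 - 67 = 58 degrees.

58 degrees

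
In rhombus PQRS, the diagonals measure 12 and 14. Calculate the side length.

Half-diagonals are 6 and 7. side = sqrt(6^2 + 7^2) = sqrt(85)

sqrt(85)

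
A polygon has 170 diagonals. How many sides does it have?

Using d = n(n - 3)/2, we solve 170 = n(n - 3)/2.
So n(n - 3) = 340.
Testing n = 20: 20 * 17 = 340 = 340. Correct.
The polygon has 20 sides.

20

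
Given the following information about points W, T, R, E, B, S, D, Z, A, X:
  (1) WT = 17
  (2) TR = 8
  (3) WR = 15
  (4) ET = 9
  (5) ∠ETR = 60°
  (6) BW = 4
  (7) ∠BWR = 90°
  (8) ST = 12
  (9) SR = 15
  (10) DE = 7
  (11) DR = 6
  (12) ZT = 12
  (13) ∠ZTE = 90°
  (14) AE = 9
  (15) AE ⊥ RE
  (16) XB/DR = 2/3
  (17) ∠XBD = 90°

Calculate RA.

Step 1: By the law of cosines on triangle ETR: ER² = 9² + 8² − 2·9·8·cos(60°) = 73, so ER = √73.
Step 2: By the law of cosines on triangle REA: RA² = √73² + 9² − 2·√73·9·cos(90°) = 154, so RA = √154.

Therefore, the length of RA = √154.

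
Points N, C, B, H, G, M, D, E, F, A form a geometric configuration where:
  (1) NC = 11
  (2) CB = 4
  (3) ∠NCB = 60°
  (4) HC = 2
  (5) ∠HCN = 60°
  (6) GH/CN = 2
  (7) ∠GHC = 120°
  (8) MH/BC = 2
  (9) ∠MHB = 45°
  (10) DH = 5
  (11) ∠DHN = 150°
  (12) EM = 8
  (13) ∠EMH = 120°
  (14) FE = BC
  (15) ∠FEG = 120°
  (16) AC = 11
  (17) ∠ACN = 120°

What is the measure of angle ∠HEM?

From the given relations: MH = 2·BC = 2·4 = 8.
Step 1: By the law of cosines on triangle EMH: EH² = 8² + 8² − 2·8·8·cos(120°) = 192, so EH = 8·√3.
Step 2: By the inverse law of cosines on triangle HEM: cos(∠HEM) = ((8·√3)² + 8² − 8²) / (2·8·√3·8) = 192/221.7 = 0.866, so ∠HEM = 30°.

Therefore, the measure of angle ∠HEM = 30°.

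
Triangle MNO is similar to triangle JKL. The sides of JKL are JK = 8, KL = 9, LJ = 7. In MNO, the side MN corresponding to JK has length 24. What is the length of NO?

Similar triangles have proportional sides. Setting up the proportion:
MN / JK = NO / KL
24 / 8 = NO / 9
NO = 9 * 24 / 8 = 27.

27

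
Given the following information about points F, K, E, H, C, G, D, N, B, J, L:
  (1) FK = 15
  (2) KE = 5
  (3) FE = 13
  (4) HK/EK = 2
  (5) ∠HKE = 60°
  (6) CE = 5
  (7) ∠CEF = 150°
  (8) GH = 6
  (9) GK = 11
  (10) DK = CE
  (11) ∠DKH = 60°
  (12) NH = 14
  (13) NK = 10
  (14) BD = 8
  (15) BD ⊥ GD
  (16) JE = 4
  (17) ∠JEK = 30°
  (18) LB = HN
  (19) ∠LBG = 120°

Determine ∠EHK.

From the given relations: HK = 2·EK = 2·5 = 10.
Step 1: By the law of cosines on triangle HKE: HE² = 10² + 5² − 2·10·5·cos(60°) = 75, so HE = 5·√3.
Step 2: By the inverse law of cosines on triangle EHK: cos(∠EHK) = ((5·√3)² + 10² − 5²) / (2·5·√3·10) = 150/173.21 = 0.866, so ∠EHK = 30°.

Therefore, the measure of angle ∠EHK = 30°.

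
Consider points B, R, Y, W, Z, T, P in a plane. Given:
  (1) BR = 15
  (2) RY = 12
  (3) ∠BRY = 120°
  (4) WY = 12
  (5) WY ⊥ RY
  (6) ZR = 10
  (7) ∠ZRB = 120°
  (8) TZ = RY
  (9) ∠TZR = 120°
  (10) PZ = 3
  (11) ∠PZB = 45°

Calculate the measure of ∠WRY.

Step 1: By the law of cosines on triangle RYW: RW² = 12² + 12² − 2·12·12·cos(90°) = 288, so RW = 12·√2.
Step 2: By the inverse law of cosines on triangle WRY: cos(∠WRY) = ((12·√2)² + 12² − 12²) / (2·12·√2·12) = 288/407.29 = 0.7071, so ∠WRY = 45°.

Therefore, the measure of angle ∠WRY = 45°.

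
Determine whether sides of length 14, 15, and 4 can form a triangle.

Check all three triangle inequalities:
14 + 15 = 29 > 4 ✓
14 + 4 = 18 > 15 ✓
15 + 4 = 19 > 14 ✓
All conditions hold, so these sides form a valid triangle.

Yes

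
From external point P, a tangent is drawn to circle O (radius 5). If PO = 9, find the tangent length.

Let T be the point of tangency. Then OT ⊥ PT (radius ⊥ tangent).
In right triangle OTP: OP² = OT² + PT²
9² = 5² + PT²
PT² = 56, PT = 2*sqrt(14)

2*sqrt(14)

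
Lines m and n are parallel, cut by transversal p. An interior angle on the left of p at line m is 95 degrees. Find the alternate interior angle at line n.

Alternate interior angles lie on opposite sides of the transversal, between the parallel lines.
By the alternate interior angle theorem, they are equal: 95 degrees.

95 degrees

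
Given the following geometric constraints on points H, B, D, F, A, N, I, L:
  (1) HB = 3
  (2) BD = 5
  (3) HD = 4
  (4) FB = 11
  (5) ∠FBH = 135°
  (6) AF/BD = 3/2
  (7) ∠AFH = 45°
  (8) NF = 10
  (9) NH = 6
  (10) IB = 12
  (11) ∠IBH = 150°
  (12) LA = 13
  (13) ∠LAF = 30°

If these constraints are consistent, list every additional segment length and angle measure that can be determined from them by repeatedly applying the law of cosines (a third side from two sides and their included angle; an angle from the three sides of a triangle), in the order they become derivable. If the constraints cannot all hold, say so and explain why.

The constraints are consistent. Derivable facts, in order:
After 1 step:
- FL ≈ 7.51
- HF ≈ 13.29
- HI ≈ 14.67
- ∠BDH = 36.87°
- ∠BHD = 90°
- ∠DBH = 53.13°
After 2 steps:
- HA ≈ 9.59
- ∠AFL = 120.04°
- ∠ALF = 29.96°
- ∠BFH = 9.18°
- ∠BHF = 35.82°
- ∠BHI = 24.13°
- ∠BIH = 5.87°
- ∠FHN = 45.06°
- ∠FNH = 109.81°
- ∠HFN = 25.13°
After 3 steps:
- ∠AHF = 33.58°
- ∠FAH = 101.42°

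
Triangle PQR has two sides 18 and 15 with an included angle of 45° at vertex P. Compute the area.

When two sides and the included angle are known, the area formula is (1/2)ab sin(C).
The height from one side to the opposite vertex is 15 sin(45°) = 15*sqrt(2)/2.
Area = (1/2) * 18 * 15*sqrt(2)/2 = 135*sqrt(2)/2.

135*sqrt(2)/2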